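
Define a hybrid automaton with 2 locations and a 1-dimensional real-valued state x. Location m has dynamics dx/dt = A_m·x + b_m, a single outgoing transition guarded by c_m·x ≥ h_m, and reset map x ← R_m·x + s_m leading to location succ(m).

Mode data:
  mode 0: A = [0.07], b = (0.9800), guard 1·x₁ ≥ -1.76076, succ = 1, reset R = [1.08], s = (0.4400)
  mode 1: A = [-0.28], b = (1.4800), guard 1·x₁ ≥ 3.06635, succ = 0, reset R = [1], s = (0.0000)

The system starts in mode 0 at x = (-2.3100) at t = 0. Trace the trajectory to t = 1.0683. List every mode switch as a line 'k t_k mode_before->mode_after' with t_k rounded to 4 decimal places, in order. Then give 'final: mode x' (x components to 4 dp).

1 0.6559 0->1
final: 1 -0.7258

Mode 0: guard c·x = -1.7608 hit at Δt = 0.6559 (t = 0.6559), x⁻ = (-1.7608) → reset → x⁺ = (-1.4616), jump to mode 1
Mode 1: flow for 0.4124 to horizon, guard not reached → x = (-0.7258)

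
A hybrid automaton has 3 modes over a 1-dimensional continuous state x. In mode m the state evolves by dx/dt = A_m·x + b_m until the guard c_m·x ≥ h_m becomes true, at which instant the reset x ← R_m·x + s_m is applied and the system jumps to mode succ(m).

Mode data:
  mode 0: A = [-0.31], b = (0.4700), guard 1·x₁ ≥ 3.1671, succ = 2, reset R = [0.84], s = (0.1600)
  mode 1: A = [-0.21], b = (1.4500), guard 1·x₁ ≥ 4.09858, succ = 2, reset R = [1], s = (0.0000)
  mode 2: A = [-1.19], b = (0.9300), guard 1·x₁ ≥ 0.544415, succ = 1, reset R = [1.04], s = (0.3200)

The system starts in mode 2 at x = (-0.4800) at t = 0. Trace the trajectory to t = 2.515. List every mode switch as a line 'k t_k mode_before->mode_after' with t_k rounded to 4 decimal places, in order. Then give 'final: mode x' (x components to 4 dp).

1 1.4047 2->1
final: 1 2.1379

Mode 2: guard c·x = 0.5444 hit at Δt = 1.4047 (t = 1.4047), x⁻ = (0.5444) → reset → x⁺ = (0.8862), jump to mode 1
Mode 1: flow for 1.1103 to horizon, guard not reached → x = (2.1379)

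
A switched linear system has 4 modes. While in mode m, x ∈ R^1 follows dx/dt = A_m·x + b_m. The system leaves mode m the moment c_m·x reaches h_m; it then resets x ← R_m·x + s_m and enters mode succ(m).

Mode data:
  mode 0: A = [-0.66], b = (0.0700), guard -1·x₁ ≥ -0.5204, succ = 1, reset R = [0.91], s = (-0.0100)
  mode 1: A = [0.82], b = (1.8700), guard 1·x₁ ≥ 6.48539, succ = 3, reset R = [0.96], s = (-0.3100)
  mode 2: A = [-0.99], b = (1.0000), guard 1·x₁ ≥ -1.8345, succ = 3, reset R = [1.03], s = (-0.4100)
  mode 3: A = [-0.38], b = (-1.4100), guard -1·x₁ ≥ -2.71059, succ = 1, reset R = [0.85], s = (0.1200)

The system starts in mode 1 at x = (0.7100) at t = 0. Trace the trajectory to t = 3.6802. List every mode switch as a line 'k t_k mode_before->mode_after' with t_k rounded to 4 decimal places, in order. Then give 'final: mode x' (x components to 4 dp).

1 1.3115 1->3
2 2.3771 3->1
3 3.1361 1->3
final: 3 4.1178

Mode 1: guard c·x = 6.4854 hit at Δt = 1.3115 (t = 1.3115), x⁻ = (6.4854) → reset → x⁺ = (5.9160), jump to mode 3
Mode 3: guard c·x = -2.7106 hit at Δt = 1.0656 (t = 2.3771), x⁻ = (2.7106) → reset → x⁺ = (2.4240), jump to mode 1
Mode 1: guard c·x = 6.4854 hit at Δt = 0.7590 (t = 3.1361), x⁻ = (6.4854) → reset → x⁺ = (5.9160), jump to mode 3
Mode 3: flow for 0.5441 to horizon, guard not reached → x = (4.1178)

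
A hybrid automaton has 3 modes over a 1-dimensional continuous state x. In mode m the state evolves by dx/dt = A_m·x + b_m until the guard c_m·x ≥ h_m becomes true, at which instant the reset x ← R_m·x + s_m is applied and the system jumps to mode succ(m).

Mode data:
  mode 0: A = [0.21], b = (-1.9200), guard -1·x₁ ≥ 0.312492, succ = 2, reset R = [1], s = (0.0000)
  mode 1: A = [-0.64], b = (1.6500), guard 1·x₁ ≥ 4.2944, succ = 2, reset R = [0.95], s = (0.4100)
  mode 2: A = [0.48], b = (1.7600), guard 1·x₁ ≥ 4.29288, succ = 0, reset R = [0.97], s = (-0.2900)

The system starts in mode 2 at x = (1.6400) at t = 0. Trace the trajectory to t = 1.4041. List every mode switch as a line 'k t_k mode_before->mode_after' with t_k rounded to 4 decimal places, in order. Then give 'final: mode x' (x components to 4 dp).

Mode 2: guard c·x = 4.2929 hit at Δt = 0.8446 (t = 0.8446), x⁻ = (4.2929) → reset → x⁺ = (3.8741), jump to mode 0
Mode 0: flow for 0.5595 to horizon, guard not reached → x = (3.2172)

1 0.8446 2->0
final: 0 3.2172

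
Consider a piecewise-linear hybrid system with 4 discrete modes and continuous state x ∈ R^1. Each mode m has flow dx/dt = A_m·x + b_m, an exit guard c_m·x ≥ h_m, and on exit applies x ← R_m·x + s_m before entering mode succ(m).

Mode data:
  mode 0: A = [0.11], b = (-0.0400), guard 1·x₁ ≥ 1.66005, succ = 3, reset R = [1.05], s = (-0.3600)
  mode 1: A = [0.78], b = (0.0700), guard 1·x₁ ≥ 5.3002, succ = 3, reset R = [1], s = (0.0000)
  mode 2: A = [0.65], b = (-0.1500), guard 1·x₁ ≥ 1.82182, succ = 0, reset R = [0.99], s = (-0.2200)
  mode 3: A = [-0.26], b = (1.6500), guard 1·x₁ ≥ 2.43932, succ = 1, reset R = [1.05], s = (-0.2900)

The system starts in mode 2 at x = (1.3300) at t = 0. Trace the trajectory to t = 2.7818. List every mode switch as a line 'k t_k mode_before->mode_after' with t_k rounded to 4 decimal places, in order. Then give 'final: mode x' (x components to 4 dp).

1 0.5689 2->0
2 1.1214 0->3
3 2.0418 3->1
final: 1 4.1152

Mode 2: guard c·x = 1.8218 hit at Δt = 0.5689 (t = 0.5689), x⁻ = (1.8218) → reset → x⁺ = (1.5836), jump to mode 0
Mode 0: guard c·x = 1.6601 hit at Δt = 0.5525 (t = 1.1214), x⁻ = (1.6600) → reset → x⁺ = (1.3831), jump to mode 3
Mode 3: guard c·x = 2.4393 hit at Δt = 0.9204 (t = 2.0418), x⁻ = (2.4393) → reset → x⁺ = (2.2713), jump to mode 1
Mode 1: flow for 0.7400 to horizon, guard not reached → x = (4.1152)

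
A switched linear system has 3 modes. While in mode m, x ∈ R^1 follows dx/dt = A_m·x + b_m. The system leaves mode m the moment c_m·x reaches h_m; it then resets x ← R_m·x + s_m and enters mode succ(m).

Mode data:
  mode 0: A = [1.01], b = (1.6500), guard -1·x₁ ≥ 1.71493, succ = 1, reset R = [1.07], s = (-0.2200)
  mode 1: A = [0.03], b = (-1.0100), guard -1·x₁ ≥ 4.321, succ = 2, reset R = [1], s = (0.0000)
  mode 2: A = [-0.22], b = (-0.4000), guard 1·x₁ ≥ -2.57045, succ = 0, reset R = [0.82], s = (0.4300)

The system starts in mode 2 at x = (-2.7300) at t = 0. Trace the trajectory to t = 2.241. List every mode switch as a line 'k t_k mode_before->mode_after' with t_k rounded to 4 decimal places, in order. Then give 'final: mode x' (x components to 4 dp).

Mode 2: guard c·x = -2.5705 hit at Δt = 0.8743 (t = 0.8743), x⁻ = (-2.5705) → reset → x⁺ = (-1.6778), jump to mode 0
Mode 0: guard c·x = 1.7149 hit at Δt = 0.6051 (t = 1.4794), x⁻ = (-1.7149) → reset → x⁺ = (-2.0550), jump to mode 1
Mode 1: flow for 0.7616 to horizon, guard not reached → x = (-2.8805)

1 0.8743 2->0
2 1.4794 0->1
final: 1 -2.8805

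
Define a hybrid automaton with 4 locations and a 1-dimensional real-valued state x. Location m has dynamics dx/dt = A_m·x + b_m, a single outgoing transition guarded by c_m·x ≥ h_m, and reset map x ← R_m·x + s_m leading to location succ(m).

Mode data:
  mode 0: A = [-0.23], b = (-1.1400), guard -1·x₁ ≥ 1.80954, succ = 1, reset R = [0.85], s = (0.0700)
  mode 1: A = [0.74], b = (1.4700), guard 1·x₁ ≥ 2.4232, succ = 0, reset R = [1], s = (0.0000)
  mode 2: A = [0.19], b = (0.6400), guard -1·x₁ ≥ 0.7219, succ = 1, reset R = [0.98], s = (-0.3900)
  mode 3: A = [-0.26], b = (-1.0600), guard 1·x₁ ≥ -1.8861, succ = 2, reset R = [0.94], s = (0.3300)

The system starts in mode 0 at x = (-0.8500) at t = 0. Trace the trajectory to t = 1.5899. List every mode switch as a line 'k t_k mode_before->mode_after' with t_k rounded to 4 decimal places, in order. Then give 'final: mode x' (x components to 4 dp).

1 1.1571 0->1
final: 1 -1.2724

Mode 0: guard c·x = 1.8095 hit at Δt = 1.1571 (t = 1.1571), x⁻ = (-1.8095) → reset → x⁺ = (-1.4681), jump to mode 1
Mode 1: flow for 0.4328 to horizon, guard not reached → x = (-1.2724)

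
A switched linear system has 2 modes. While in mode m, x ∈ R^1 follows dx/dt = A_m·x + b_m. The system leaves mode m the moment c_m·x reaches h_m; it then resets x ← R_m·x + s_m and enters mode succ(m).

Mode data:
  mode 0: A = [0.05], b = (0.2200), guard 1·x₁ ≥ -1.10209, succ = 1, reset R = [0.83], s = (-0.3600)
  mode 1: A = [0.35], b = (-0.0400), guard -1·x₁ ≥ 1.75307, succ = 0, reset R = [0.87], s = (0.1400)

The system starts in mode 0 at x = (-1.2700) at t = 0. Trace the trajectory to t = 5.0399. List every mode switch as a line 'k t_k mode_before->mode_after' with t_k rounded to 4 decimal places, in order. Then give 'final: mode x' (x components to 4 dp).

1 1.0451 0->1
2 1.8906 1->0
3 3.6855 0->1
4 4.5310 1->0
final: 0 -1.3075

Mode 0: guard c·x = -1.1021 hit at Δt = 1.0451 (t = 1.0451), x⁻ = (-1.1021) → reset → x⁺ = (-1.2747), jump to mode 1
Mode 1: guard c·x = 1.7531 hit at Δt = 0.8455 (t = 1.8906), x⁻ = (-1.7531) → reset → x⁺ = (-1.3852), jump to mode 0
Mode 0: guard c·x = -1.1021 hit at Δt = 1.7949 (t = 3.6855), x⁻ = (-1.1021) → reset → x⁺ = (-1.2747), jump to mode 1
Mode 1: guard c·x = 1.7531 hit at Δt = 0.8455 (t = 4.5310), x⁻ = (-1.7531) → reset → x⁺ = (-1.3852), jump to mode 0
Mode 0: flow for 0.5089 to horizon, guard not reached → x = (-1.3075)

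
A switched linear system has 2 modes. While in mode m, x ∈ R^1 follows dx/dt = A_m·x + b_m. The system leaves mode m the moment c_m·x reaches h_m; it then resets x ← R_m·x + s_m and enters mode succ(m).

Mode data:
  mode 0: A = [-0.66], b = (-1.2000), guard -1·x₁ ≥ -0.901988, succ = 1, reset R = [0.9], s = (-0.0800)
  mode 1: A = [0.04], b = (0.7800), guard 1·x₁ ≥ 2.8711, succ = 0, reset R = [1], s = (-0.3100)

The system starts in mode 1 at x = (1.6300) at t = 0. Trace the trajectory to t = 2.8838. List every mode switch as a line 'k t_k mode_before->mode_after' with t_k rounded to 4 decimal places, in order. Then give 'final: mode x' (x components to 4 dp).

1 1.4269 1->0
2 2.1484 0->1
final: 1 1.3358

Mode 1: guard c·x = 2.8711 hit at Δt = 1.4269 (t = 1.4269), x⁻ = (2.8711) → reset → x⁺ = (2.5611), jump to mode 0
Mode 0: guard c·x = -0.9020 hit at Δt = 0.7215 (t = 2.1484), x⁻ = (0.9020) → reset → x⁺ = (0.7318), jump to mode 1
Mode 1: flow for 0.7354 to horizon, guard not reached → x = (1.3358)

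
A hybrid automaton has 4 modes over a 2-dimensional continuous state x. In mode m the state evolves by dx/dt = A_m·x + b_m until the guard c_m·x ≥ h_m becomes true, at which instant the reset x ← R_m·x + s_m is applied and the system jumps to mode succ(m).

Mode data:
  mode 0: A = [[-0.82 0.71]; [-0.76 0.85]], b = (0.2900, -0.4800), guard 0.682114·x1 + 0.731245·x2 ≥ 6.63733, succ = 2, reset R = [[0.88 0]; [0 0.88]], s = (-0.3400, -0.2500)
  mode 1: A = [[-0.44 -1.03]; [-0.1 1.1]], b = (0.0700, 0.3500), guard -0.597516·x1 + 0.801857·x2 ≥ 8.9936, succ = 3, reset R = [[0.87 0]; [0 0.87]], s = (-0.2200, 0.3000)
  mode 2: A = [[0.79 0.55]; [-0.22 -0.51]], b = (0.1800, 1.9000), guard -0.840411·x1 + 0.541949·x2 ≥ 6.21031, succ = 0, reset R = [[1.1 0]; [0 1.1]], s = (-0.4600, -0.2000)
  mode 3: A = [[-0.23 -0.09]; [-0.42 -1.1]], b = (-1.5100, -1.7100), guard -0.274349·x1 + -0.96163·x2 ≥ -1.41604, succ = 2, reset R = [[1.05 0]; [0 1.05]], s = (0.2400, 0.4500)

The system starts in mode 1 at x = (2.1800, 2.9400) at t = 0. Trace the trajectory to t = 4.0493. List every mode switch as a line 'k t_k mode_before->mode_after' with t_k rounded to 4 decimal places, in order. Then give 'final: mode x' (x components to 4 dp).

Mode 1: guard c·x = 8.9936 hit at Δt = 0.9571 (t = 0.9571), x⁻ = (-3.0215, 8.9645) → reset → x⁺ = (-2.8487, 8.0991), jump to mode 3
Mode 3: guard c·x = -1.4160 hit at Δt = 0.9873 (t = 1.9444), x⁻ = (-3.9794, 2.6079) → reset → x⁺ = (-3.9384, 3.1883), jump to mode 2
Mode 2: guard c·x = 6.2103 hit at Δt = 0.6991 (t = 2.6435), x⁻ = (-4.8619, 3.9197) → reset → x⁺ = (-5.8081, 4.1117), jump to mode 0
Mode 0: guard c·x = 6.6373 hit at Δt = 0.7048 (t = 3.3483), x⁻ = (-0.4334, 9.4810) → reset → x⁺ = (-0.7214, 8.0933), jump to mode 2
Mode 2: flow for 0.7010 to horizon, guard not reached → x = (2.7453, 6.6505)

1 0.9571 1->3
2 1.9444 3->2
3 2.6435 2->0
4 3.3483 0->2
final: 2 2.7453 6.6505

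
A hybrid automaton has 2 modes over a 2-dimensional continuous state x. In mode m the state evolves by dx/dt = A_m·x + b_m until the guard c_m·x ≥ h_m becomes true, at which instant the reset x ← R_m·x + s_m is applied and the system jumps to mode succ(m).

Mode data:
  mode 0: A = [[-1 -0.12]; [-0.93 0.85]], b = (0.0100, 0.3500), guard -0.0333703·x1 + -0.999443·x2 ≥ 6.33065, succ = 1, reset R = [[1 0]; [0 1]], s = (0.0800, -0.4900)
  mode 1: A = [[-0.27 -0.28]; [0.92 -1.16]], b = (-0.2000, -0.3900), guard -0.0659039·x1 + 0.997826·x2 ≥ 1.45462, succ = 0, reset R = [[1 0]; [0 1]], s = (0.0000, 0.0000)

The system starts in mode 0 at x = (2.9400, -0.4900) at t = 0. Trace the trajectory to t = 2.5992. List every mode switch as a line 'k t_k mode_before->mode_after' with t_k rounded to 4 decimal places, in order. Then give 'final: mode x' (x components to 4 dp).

Mode 0: guard c·x = 6.3307 hit at Δt = 1.5765 (t = 1.5765), x⁻ = (0.9732, -6.3667) → reset → x⁺ = (1.0532, -6.8567), jump to mode 1
Mode 1: flow for 1.0227 to horizon, guard not reached → x = (1.5175, -1.5234)

1 1.5765 0->1
final: 1 1.5175 -1.5234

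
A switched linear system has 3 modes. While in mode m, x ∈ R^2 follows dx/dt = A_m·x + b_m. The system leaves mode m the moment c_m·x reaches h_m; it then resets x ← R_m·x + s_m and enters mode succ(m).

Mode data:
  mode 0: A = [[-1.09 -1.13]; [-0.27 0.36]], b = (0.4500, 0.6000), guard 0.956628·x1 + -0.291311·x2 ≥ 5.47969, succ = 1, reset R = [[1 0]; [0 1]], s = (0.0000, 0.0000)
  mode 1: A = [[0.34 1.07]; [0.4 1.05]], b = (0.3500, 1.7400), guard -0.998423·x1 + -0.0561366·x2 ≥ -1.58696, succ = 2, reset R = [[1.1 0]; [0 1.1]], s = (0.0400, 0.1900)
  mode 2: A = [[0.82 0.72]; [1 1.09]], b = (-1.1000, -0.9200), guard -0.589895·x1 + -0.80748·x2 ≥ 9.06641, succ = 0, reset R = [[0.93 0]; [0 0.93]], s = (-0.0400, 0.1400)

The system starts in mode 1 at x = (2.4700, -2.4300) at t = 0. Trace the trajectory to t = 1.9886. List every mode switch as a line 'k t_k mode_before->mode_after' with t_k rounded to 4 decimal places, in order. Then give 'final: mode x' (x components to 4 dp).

1 0.4947 1->2
2 1.6491 2->0
final: 0 0.9848 -9.0755

Mode 1: guard c·x = -1.5870 hit at Δt = 0.4947 (t = 0.4947), x⁻ = (1.7245, -2.4016) → reset → x⁺ = (1.9369, -2.4517), jump to mode 2
Mode 2: guard c·x = 9.0664 hit at Δt = 1.1544 (t = 1.6491), x⁻ = (-2.9523, -9.0713) → reset → x⁺ = (-2.7856, -8.2963), jump to mode 0
Mode 0: flow for 0.3395 to horizon, guard not reached → x = (0.9848, -9.0755)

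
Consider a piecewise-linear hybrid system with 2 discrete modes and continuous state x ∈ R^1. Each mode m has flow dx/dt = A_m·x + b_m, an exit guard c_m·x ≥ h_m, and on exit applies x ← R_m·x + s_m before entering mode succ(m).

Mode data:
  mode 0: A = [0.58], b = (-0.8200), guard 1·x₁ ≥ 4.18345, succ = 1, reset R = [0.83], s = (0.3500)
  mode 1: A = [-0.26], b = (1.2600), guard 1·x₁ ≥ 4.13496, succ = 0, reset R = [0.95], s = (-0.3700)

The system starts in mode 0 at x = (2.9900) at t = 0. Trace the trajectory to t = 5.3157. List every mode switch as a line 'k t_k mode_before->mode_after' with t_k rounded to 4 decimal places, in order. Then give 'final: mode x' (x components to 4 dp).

1 0.9719 0->1
2 2.3735 1->0
3 2.8146 0->1
4 4.2163 1->0
5 4.6574 0->1
final: 1 3.9833

Mode 0: guard c·x = 4.1834 hit at Δt = 0.9719 (t = 0.9719), x⁻ = (4.1834) → reset → x⁺ = (3.8223), jump to mode 1
Mode 1: guard c·x = 4.1350 hit at Δt = 1.4016 (t = 2.3735), x⁻ = (4.1350) → reset → x⁺ = (3.5582), jump to mode 0
Mode 0: guard c·x = 4.1834 hit at Δt = 0.4411 (t = 2.8146), x⁻ = (4.1834) → reset → x⁺ = (3.8223), jump to mode 1
Mode 1: guard c·x = 4.1350 hit at Δt = 1.4016 (t = 4.2163), x⁻ = (4.1350) → reset → x⁺ = (3.5582), jump to mode 0
Mode 0: guard c·x = 4.1834 hit at Δt = 0.4411 (t = 4.6574), x⁻ = (4.1834) → reset → x⁺ = (3.8223), jump to mode 1
Mode 1: flow for 0.6583 to horizon, guard not reached → x = (3.9833)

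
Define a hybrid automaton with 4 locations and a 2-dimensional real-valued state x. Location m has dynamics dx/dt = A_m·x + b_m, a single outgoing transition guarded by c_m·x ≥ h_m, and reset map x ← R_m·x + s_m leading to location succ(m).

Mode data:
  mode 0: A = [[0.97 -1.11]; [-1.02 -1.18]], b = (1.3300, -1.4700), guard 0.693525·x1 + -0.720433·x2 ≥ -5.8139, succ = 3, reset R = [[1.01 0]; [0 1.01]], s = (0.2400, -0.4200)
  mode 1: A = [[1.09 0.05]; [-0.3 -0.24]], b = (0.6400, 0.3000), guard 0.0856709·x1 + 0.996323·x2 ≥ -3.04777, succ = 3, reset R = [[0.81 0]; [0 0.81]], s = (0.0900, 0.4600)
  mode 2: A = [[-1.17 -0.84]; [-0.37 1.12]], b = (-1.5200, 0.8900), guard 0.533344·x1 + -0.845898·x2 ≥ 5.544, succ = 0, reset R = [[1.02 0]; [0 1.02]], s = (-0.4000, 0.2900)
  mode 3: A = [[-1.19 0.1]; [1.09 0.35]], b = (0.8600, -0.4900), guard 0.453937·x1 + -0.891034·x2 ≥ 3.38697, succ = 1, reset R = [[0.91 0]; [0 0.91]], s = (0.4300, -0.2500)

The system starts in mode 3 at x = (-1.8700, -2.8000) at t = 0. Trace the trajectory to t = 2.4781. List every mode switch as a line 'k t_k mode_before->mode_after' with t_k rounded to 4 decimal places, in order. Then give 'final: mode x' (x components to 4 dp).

1 0.4583 3->1
2 1.3262 1->3
final: 3 0.3052 -3.5139

Mode 3: guard c·x = 3.3870 hit at Δt = 0.4583 (t = 0.4583), x⁻ = (-0.9079, -4.2637) → reset → x⁺ = (-0.3962, -4.1300), jump to mode 1
Mode 1: guard c·x = -3.0478 hit at Δt = 0.8679 (t = 1.3262), x⁻ = (-0.3588, -3.0282) → reset → x⁺ = (-0.2006, -1.9928), jump to mode 3
Mode 3: flow for 1.1519 to horizon, guard not reached → x = (0.3052, -3.5139)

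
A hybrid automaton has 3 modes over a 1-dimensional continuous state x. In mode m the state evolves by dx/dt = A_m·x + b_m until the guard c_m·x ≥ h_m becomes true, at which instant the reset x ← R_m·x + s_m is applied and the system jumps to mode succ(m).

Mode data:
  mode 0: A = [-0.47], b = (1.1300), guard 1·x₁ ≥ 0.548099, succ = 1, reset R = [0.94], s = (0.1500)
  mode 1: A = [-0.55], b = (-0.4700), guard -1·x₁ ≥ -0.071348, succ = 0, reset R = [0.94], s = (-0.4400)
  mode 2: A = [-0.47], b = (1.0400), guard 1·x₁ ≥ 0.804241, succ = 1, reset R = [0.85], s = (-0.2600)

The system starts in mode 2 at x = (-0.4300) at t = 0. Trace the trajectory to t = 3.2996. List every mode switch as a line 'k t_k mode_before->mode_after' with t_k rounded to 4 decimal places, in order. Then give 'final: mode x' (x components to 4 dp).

1 1.3389 2->1
2 1.9251 1->0
3 2.7824 0->1
final: 1 0.2890

Mode 2: guard c·x = 0.8042 hit at Δt = 1.3389 (t = 1.3389), x⁻ = (0.8042) → reset → x⁺ = (0.4236), jump to mode 1
Mode 1: guard c·x = -0.0713 hit at Δt = 0.5862 (t = 1.9251), x⁻ = (0.0713) → reset → x⁺ = (-0.3729), jump to mode 0
Mode 0: guard c·x = 0.5481 hit at Δt = 0.8573 (t = 2.7824), x⁻ = (0.5481) → reset → x⁺ = (0.6652), jump to mode 1
Mode 1: flow for 0.5172 to horizon, guard not reached → x = (0.2890)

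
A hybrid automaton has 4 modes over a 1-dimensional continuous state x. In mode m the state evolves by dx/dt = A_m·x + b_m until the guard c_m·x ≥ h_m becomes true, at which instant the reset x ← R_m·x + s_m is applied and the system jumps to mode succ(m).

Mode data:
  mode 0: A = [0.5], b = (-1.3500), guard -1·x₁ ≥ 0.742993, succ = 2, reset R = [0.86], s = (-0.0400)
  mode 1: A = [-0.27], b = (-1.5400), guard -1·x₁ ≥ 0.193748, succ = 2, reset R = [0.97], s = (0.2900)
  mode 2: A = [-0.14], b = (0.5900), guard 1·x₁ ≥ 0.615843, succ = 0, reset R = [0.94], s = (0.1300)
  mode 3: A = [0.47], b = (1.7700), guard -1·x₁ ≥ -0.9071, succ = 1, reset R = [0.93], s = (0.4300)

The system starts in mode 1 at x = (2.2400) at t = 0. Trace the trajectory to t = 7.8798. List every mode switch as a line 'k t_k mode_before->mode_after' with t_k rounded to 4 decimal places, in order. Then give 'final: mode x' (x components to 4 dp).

1 1.3549 1->2
2 2.3082 2->0
3 3.4035 0->2
4 5.5989 2->0
5 6.6942 0->2
final: 2 0.0694

Mode 1: guard c·x = 0.1937 hit at Δt = 1.3549 (t = 1.3549), x⁻ = (-0.1937) → reset → x⁺ = (0.1021), jump to mode 2
Mode 2: guard c·x = 0.6158 hit at Δt = 0.9533 (t = 2.3082), x⁻ = (0.6158) → reset → x⁺ = (0.7089), jump to mode 0
Mode 0: guard c·x = 0.7430 hit at Δt = 1.0953 (t = 3.4035), x⁻ = (-0.7430) → reset → x⁺ = (-0.6790), jump to mode 2
Mode 2: guard c·x = 0.6158 hit at Δt = 2.1954 (t = 5.5989), x⁻ = (0.6158) → reset → x⁺ = (0.7089), jump to mode 0
Mode 0: guard c·x = 0.7430 hit at Δt = 1.0953 (t = 6.6942), x⁻ = (-0.7430) → reset → x⁺ = (-0.6790), jump to mode 2
Mode 2: flow for 1.1856 to horizon, guard not reached → x = (0.0694)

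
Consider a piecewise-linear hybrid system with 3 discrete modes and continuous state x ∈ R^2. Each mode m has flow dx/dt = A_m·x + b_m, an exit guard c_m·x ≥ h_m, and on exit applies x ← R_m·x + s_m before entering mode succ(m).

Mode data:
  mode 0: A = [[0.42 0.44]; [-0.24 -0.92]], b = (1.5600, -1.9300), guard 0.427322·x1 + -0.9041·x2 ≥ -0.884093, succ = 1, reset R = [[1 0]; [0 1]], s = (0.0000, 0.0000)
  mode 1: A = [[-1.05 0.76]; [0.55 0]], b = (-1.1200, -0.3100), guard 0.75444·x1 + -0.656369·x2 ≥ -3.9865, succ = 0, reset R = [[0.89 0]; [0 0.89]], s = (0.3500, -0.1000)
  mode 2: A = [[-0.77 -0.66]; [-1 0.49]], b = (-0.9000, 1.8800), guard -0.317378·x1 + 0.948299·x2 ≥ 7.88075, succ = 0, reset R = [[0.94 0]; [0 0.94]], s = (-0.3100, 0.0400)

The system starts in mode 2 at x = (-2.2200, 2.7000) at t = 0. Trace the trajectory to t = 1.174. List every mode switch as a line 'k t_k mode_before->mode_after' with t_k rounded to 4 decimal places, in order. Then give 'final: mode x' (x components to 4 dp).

1 0.6419 2->0
final: 0 -2.1739 3.6141

Mode 2: guard c·x = 7.8807 hit at Δt = 0.6419 (t = 0.6419), x⁻ = (-3.4570, 7.1534) → reset → x⁺ = (-3.5596, 6.7642), jump to mode 0
Mode 0: flow for 0.5321 to horizon, guard not reached → x = (-2.1739, 3.6141)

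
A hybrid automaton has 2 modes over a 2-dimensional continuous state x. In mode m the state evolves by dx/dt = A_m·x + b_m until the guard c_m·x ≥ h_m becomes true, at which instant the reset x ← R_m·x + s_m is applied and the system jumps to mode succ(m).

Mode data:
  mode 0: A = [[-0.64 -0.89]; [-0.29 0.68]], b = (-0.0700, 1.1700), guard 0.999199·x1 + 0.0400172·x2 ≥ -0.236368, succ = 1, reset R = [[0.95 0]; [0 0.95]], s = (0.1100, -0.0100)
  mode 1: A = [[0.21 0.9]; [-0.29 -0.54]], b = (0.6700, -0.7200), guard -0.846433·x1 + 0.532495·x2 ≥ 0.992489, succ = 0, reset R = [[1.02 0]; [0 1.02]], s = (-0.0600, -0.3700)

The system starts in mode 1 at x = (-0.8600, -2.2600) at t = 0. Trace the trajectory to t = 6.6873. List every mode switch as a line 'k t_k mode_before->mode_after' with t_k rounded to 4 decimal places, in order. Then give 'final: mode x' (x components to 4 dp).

1 0.9429 1->0
2 1.8798 0->1
3 4.2662 1->0
4 5.7974 0->1
final: 1 0.2842 -0.5287

Mode 1: guard c·x = 0.9925 hit at Δt = 0.9429 (t = 0.9429), x⁻ = (-2.1478, -1.5501) → reset → x⁺ = (-2.2507, -1.9511), jump to mode 0
Mode 0: guard c·x = -0.2364 hit at Δt = 0.9369 (t = 1.8798), x⁻ = (-0.1684, -1.7010) → reset → x⁺ = (-0.0500, -1.6260), jump to mode 1
Mode 1: guard c·x = 0.9925 hit at Δt = 2.3864 (t = 4.2662), x⁻ = (-1.7820, -0.9687) → reset → x⁺ = (-1.8776, -1.3581), jump to mode 0
Mode 0: guard c·x = -0.2364 hit at Δt = 1.5312 (t = 5.7974), x⁻ = (-0.2374, 0.0219) → reset → x⁺ = (-0.1156, 0.0108), jump to mode 1
Mode 1: flow for 0.8899 to horizon, guard not reached → x = (0.2842, -0.5287)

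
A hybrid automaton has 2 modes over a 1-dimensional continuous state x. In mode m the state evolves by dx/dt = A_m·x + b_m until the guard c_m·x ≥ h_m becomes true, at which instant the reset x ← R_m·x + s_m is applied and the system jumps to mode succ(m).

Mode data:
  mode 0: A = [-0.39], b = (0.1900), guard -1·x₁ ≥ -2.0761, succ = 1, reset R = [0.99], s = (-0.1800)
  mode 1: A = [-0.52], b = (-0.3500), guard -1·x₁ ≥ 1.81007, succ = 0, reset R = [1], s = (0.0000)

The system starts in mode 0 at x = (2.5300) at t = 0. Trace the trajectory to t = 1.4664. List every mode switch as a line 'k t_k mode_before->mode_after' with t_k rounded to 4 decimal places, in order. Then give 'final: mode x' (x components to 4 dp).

1 0.6443 0->1
final: 1 0.9889

Mode 0: guard c·x = -2.0761 hit at Δt = 0.6443 (t = 0.6443), x⁻ = (2.0761) → reset → x⁺ = (1.8753), jump to mode 1
Mode 1: flow for 0.8221 to horizon, guard not reached → x = (0.9889)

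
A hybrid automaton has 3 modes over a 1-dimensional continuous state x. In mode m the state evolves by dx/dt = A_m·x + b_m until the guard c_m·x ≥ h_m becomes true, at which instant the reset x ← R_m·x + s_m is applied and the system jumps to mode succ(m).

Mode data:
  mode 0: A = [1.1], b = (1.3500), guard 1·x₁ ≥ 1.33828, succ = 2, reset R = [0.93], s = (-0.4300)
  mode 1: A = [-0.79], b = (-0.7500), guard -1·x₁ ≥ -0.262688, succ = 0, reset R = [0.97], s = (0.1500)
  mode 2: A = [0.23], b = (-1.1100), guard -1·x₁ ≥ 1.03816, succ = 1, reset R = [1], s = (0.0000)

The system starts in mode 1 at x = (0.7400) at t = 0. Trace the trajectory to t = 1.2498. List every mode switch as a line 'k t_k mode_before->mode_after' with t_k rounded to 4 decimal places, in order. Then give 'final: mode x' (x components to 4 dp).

1 0.4203 1->0
2 0.8315 0->2
final: 2 0.4095

Mode 1: guard c·x = -0.2627 hit at Δt = 0.4203 (t = 0.4203), x⁻ = (0.2627) → reset → x⁺ = (0.4048), jump to mode 0
Mode 0: guard c·x = 1.3383 hit at Δt = 0.4112 (t = 0.8315), x⁻ = (1.3383) → reset → x⁺ = (0.8146), jump to mode 2
Mode 2: flow for 0.4183 to horizon, guard not reached → x = (0.4095)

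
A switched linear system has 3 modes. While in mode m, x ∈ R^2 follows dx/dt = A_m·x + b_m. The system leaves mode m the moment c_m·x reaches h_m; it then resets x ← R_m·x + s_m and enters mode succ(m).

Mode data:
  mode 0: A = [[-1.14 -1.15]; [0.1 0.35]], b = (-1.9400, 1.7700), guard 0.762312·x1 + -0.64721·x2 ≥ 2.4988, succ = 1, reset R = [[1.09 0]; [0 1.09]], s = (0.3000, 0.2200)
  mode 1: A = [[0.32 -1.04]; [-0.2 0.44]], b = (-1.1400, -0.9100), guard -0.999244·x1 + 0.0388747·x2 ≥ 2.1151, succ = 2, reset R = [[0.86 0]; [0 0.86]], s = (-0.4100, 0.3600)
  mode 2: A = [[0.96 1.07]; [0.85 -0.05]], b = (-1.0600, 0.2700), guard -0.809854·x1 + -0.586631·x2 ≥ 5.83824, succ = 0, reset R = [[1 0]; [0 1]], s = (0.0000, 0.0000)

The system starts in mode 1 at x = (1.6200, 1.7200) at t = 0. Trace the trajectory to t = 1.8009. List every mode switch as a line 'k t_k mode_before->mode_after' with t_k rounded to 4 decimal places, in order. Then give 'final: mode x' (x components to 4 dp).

Mode 1: guard c·x = 2.1151 hit at Δt = 1.3413 (t = 1.3413), x⁻ = (-2.0614, 1.4210) → reset → x⁺ = (-2.1828, 1.5820), jump to mode 2
Mode 2: flow for 0.4596 to horizon, guard not reached → x = (-3.2760, 0.6440)

1 1.3413 1->2
final: 2 -3.2760 0.6440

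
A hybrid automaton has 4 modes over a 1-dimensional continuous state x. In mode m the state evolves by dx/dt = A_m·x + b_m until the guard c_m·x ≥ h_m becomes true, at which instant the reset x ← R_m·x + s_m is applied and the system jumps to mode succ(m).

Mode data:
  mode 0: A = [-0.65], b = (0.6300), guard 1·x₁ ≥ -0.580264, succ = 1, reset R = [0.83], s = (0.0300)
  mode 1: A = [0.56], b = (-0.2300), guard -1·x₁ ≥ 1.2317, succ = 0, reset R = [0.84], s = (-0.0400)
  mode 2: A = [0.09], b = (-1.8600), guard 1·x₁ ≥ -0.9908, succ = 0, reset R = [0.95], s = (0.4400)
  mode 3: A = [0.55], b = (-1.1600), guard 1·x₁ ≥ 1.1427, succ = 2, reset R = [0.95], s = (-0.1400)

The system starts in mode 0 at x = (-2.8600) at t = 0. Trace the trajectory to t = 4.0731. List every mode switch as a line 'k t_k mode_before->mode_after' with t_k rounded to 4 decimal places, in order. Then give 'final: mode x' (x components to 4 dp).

Mode 0: guard c·x = -0.5803 hit at Δt = 1.3919 (t = 1.3919), x⁻ = (-0.5803) → reset → x⁺ = (-0.4516), jump to mode 1
Mode 1: guard c·x = 1.2317 hit at Δt = 1.1505 (t = 2.5424), x⁻ = (-1.2317) → reset → x⁺ = (-1.0746), jump to mode 0
Mode 0: guard c·x = -0.5803 hit at Δt = 0.4260 (t = 2.9684), x⁻ = (-0.5803) → reset → x⁺ = (-0.4516), jump to mode 1
Mode 1: flow for 1.1047 to horizon, guard not reached → x = (-1.1901)

1 1.3919 0->1
2 2.5424 1->0
3 2.9684 0->1
final: 1 -1.1901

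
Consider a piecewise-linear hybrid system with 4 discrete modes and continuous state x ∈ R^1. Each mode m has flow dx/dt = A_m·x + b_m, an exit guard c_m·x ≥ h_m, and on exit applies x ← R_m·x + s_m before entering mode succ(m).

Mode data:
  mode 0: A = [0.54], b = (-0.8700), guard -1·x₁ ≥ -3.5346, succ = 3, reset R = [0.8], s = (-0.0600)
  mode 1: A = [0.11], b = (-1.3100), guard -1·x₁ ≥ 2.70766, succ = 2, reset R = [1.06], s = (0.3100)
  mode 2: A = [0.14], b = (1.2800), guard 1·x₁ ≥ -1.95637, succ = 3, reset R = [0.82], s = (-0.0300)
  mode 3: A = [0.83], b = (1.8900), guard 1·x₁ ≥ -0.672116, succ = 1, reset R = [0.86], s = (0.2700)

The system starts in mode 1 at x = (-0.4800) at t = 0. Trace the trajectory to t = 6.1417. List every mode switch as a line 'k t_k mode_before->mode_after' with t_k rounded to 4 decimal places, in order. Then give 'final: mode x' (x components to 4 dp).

1 1.5032 1->2
2 2.1300 2->3
3 3.2323 3->1
4 4.8626 1->2
5 5.4894 2->3
final: 3 -1.1723

Mode 1: guard c·x = 2.7077 hit at Δt = 1.5032 (t = 1.5032), x⁻ = (-2.7077) → reset → x⁺ = (-2.5601), jump to mode 2
Mode 2: guard c·x = -1.9564 hit at Δt = 0.6268 (t = 2.1300), x⁻ = (-1.9564) → reset → x⁺ = (-1.6342), jump to mode 3
Mode 3: guard c·x = -0.6721 hit at Δt = 1.1023 (t = 3.2323), x⁻ = (-0.6721) → reset → x⁺ = (-0.3080), jump to mode 1
Mode 1: guard c·x = 2.7077 hit at Δt = 1.6303 (t = 4.8626), x⁻ = (-2.7077) → reset → x⁺ = (-2.5601), jump to mode 2
Mode 2: guard c·x = -1.9564 hit at Δt = 0.6268 (t = 5.4894), x⁻ = (-1.9564) → reset → x⁺ = (-1.6342), jump to mode 3
Mode 3: flow for 0.6523 to horizon, guard not reached → x = (-1.1723)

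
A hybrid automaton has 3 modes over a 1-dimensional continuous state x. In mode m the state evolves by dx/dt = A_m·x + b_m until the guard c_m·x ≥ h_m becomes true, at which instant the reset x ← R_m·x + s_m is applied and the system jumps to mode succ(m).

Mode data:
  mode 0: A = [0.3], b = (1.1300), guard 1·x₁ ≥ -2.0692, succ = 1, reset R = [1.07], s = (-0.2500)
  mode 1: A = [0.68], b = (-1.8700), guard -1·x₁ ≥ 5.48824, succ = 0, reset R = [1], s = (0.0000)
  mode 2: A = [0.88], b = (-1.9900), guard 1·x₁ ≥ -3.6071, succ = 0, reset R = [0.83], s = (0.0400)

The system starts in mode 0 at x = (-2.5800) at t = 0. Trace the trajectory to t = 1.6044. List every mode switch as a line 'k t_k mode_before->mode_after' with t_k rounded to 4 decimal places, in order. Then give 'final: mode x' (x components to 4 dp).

1 1.1933 0->1
final: 1 -4.1458

Mode 0: guard c·x = -2.0692 hit at Δt = 1.1933 (t = 1.1933), x⁻ = (-2.0692) → reset → x⁺ = (-2.4640), jump to mode 1
Mode 1: flow for 0.4111 to horizon, guard not reached → x = (-4.1458)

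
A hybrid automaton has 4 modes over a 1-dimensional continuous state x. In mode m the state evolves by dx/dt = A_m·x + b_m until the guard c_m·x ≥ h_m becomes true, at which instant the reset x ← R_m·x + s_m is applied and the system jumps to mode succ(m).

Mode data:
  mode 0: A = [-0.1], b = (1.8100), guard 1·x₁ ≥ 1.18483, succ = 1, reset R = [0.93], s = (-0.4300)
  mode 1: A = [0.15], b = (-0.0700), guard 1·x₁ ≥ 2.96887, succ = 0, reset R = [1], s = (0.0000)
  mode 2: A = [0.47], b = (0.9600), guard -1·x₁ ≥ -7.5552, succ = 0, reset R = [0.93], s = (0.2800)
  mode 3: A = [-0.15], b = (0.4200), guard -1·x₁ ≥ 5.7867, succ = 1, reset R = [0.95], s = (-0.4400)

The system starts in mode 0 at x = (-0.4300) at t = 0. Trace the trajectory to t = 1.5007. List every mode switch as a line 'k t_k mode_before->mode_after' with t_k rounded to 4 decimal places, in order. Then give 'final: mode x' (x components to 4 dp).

Mode 0: guard c·x = 1.1848 hit at Δt = 0.9118 (t = 0.9118), x⁻ = (1.1848) → reset → x⁺ = (0.6719), jump to mode 1
Mode 1: flow for 0.5889 to horizon, guard not reached → x = (0.6908)

1 0.9118 0->1
final: 1 0.6908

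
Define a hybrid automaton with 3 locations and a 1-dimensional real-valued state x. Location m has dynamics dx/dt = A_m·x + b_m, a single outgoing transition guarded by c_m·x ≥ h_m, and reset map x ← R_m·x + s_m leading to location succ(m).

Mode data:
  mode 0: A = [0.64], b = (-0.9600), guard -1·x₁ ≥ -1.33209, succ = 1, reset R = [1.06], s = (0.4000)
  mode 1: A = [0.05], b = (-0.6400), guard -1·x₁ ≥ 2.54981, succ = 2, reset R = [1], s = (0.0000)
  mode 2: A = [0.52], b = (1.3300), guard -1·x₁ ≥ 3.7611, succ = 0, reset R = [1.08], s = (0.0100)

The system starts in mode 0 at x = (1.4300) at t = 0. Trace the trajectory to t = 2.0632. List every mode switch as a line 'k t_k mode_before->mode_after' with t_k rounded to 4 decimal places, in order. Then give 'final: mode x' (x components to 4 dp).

1 1.3671 0->1
final: 1 1.4228

Mode 0: guard c·x = -1.3321 hit at Δt = 1.3671 (t = 1.3671), x⁻ = (1.3321) → reset → x⁺ = (1.8120), jump to mode 1
Mode 1: flow for 0.6961 to horizon, guard not reached → x = (1.4228)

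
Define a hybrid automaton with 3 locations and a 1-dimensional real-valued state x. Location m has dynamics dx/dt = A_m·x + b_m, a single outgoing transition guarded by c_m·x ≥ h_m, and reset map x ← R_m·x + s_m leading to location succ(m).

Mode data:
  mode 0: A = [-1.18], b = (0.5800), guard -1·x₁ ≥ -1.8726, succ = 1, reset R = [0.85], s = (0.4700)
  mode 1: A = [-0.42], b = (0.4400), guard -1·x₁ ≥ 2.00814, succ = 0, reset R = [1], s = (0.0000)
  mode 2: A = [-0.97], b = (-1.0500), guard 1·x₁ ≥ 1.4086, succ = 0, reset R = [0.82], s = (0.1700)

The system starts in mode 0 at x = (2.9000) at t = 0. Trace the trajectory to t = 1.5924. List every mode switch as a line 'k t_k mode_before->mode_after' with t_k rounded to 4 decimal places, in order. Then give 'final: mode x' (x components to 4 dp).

1 0.4713 0->1
final: 1 1.6809

Mode 0: guard c·x = -1.8726 hit at Δt = 0.4713 (t = 0.4713), x⁻ = (1.8726) → reset → x⁺ = (2.0617), jump to mode 1
Mode 1: flow for 1.1211 to horizon, guard not reached → x = (1.6809)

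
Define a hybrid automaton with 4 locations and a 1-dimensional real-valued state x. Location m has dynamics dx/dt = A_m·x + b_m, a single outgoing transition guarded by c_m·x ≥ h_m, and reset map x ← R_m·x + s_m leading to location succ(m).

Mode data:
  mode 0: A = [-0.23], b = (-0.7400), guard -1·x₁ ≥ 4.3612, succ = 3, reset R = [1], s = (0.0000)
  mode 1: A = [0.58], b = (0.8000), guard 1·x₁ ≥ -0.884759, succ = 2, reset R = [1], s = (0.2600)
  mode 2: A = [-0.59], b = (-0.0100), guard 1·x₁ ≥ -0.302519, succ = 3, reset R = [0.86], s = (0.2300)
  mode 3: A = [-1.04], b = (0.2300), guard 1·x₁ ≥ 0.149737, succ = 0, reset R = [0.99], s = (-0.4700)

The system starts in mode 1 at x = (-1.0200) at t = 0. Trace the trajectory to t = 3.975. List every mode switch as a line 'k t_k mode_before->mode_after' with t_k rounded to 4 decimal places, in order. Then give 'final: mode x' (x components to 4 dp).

Mode 1: guard c·x = -0.8848 hit at Δt = 0.5508 (t = 0.5508), x⁻ = (-0.8848) → reset → x⁺ = (-0.6248), jump to mode 2
Mode 2: guard c·x = -0.3025 hit at Δt = 1.2803 (t = 1.8311), x⁻ = (-0.3025) → reset → x⁺ = (-0.0302), jump to mode 3
Mode 3: guard c·x = 0.1497 hit at Δt = 1.2098 (t = 3.0409), x⁻ = (0.1497) → reset → x⁺ = (-0.3218), jump to mode 0
Mode 0: flow for 0.9341 to horizon, guard not reached → x = (-0.8816)

1 0.5508 1->2
2 1.8311 2->3
3 3.0409 3->0
final: 0 -0.8816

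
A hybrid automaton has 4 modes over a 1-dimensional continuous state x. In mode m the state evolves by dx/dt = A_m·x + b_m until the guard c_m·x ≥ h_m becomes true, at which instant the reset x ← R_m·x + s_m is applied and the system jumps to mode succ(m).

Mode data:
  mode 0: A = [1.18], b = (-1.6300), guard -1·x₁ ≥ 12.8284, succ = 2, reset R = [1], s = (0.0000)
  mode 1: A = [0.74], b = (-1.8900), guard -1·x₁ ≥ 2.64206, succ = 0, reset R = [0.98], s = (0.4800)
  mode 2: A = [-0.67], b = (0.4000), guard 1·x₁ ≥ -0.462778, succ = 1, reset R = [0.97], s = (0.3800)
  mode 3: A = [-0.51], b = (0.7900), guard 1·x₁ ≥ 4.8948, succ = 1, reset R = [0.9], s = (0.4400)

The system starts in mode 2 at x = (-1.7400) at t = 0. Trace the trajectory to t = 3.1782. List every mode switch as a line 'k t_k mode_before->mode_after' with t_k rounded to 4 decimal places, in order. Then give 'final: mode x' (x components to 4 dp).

1 1.1803 2->1
2 2.1041 1->0
final: 0 -11.0163

Mode 2: guard c·x = -0.4628 hit at Δt = 1.1803 (t = 1.1803), x⁻ = (-0.4628) → reset → x⁺ = (-0.0689), jump to mode 1
Mode 1: guard c·x = 2.6421 hit at Δt = 0.9238 (t = 2.1041), x⁻ = (-2.6421) → reset → x⁺ = (-2.1092), jump to mode 0
Mode 0: flow for 1.0741 to horizon, guard not reached → x = (-11.0163)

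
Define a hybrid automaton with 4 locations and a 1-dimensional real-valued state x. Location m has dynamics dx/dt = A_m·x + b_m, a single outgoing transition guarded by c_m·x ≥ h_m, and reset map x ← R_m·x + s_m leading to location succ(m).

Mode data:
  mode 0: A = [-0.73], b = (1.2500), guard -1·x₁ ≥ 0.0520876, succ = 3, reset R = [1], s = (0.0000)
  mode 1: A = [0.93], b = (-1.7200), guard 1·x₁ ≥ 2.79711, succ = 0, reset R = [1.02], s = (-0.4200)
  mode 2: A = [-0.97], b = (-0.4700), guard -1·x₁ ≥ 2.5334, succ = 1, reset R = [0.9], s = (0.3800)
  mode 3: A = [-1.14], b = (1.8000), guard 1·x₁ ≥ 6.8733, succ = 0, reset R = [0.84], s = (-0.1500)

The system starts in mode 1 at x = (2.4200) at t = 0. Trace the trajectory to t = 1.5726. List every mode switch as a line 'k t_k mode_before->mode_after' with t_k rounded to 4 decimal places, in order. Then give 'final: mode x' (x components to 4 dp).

1 0.5456 1->0
final: 0 2.0529

Mode 1: guard c·x = 2.7971 hit at Δt = 0.5456 (t = 0.5456), x⁻ = (2.7971) → reset → x⁺ = (2.4331), jump to mode 0
Mode 0: flow for 1.0270 to horizon, guard not reached → x = (2.0529)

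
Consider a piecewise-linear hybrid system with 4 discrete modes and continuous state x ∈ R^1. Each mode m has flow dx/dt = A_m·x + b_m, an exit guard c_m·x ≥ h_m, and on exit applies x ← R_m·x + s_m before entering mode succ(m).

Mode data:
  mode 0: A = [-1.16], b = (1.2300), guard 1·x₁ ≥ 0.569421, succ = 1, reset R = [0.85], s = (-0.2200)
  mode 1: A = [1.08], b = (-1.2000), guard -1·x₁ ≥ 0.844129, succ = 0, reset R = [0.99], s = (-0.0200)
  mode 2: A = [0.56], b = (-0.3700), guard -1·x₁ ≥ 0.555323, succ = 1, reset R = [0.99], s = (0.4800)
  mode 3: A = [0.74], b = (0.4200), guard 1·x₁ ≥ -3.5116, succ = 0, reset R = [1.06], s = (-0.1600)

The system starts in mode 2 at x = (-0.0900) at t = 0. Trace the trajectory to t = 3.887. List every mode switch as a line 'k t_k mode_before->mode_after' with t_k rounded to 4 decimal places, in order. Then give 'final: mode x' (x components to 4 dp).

1 0.8613 2->1
2 1.3282 1->0
3 2.5021 0->1
4 3.2766 1->0
final: 0 0.1165

Mode 2: guard c·x = 0.5553 hit at Δt = 0.8613 (t = 0.8613), x⁻ = (-0.5553) → reset → x⁺ = (-0.0698), jump to mode 1
Mode 1: guard c·x = 0.8441 hit at Δt = 0.4669 (t = 1.3282), x⁻ = (-0.8441) → reset → x⁺ = (-0.8557), jump to mode 0
Mode 0: guard c·x = 0.5694 hit at Δt = 1.1739 (t = 2.5021), x⁻ = (0.5694) → reset → x⁺ = (0.2640), jump to mode 1
Mode 1: guard c·x = 0.8441 hit at Δt = 0.7745 (t = 3.2766), x⁻ = (-0.8441) → reset → x⁺ = (-0.8557), jump to mode 0
Mode 0: flow for 0.6104 to horizon, guard not reached → x = (0.1165)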